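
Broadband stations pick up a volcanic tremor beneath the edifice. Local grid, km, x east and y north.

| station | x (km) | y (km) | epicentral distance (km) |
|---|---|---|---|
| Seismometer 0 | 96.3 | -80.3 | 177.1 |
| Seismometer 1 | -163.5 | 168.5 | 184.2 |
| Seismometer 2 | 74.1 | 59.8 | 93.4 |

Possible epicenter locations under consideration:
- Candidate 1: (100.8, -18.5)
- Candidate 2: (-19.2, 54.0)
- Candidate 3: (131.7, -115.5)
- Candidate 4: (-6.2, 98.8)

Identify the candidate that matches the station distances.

For each candidate, compare |candidate − station| to the reported distance:
Candidate 1: residuals Seismometer 0 115.1, Seismometer 1 139.6, Seismometer 2 10.7 → max 139.6 km
Candidate 2: residuals Seismometer 0 0.0, Seismometer 1 0.0, Seismometer 2 0.1 → max 0.1 km
Candidate 3: residuals Seismometer 0 127.2, Seismometer 1 225.4, Seismometer 2 91.1 → max 225.4 km
Candidate 4: residuals Seismometer 0 29.3, Seismometer 1 12.1, Seismometer 2 4.1 → max 29.3 km
Only Candidate 2 has all residuals ≈ 0.

Candidate 2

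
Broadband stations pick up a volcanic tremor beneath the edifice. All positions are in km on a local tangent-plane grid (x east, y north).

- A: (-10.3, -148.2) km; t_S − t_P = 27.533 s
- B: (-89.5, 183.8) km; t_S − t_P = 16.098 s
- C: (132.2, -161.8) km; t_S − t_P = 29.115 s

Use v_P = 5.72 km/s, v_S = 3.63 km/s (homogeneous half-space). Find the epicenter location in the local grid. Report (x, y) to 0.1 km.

x ≈ 55.9 km, y ≈ 117.2 km

Distance from S−P lag: d = Δt · v_P v_S / (v_P − v_S) = Δt · (5.72·3.63)/(5.72−3.63) ≈ 9.9347·Δt.
So d_A = 273.53, d_B = 159.93, d_C = 289.25 km.
Circle about each station: (x + 10.3)² + (y + 148.2)² = 273.53²; (x + 89.5)² + (y − 183.8)² = 159.93²; (x − 132.2)² + (y + 161.8)² = 289.25².
Subtracting the A equation from the B and C equations removes the quadratic terms:
-158.4 x + 664.0 y = 68964.42
285.0 x − 27.2 y = 12739.85
Solving the 2×2 system: x ≈ 55.9, y ≈ 117.2 km.
Check against A (with the unrounded x, y): √((x + 10.3)²+(y + 148.2)²) = 273.52 ≈ 273.53 km. ✓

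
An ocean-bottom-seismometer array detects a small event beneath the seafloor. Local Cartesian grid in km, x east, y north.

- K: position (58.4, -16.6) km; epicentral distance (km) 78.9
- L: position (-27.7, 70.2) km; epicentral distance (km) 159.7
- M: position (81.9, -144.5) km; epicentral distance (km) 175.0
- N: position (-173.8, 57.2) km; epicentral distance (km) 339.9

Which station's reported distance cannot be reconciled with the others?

Solve using three stations at a time. Using K, L, M (subtract circle equations pairwise → linear system) gives (x, y) ≈ (125.5, 25.0).
Distances from that point to each station vs reported:
  K: calculated 78.9 vs reported 78.9 → residual 0.0 km
  L: calculated 159.7 vs reported 159.7 → residual 0.0 km
  M: calculated 175.0 vs reported 175.0 → residual 0.0 km
  N: calculated 301.0 vs reported 339.9 → residual 38.9 km
K, L, M are mutually consistent (residuals ≈ 0); N is off by 38.9 km.

N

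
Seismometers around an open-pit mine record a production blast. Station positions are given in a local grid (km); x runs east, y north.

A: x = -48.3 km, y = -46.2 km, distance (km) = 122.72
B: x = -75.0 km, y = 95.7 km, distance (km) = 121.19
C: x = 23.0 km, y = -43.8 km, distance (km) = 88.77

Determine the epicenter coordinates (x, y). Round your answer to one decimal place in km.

34.7 km east, 44.2 km north

Circle about each station: (x + 48.3)² + (y + 46.2)² = 122.72²; (x + 75.0)² + (y − 95.7)² = 121.19²; (x − 23.0)² + (y + 43.8)² = 88.77².
Subtracting pairs of circle equations eliminates x²+y² and gives linear equations (the radical axes):
-53.4 x + 283.8 y = 10689.34
142.6 x + 4.8 y = 5160.20
Solving the 2×2 system: x ≈ 34.7, y ≈ 44.2 km.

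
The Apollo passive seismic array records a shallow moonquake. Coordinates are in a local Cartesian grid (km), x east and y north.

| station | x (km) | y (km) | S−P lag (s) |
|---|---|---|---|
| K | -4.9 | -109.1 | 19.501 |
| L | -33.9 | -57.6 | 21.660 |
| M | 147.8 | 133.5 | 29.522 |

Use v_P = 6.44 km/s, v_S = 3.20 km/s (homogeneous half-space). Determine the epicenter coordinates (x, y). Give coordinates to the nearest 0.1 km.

x ≈ 103.6 km, y ≈ -49.0 km

Distance from S−P lag: d = Δt · v_P v_S / (v_P − v_S) = Δt · (6.44·3.20)/(6.44−3.20) ≈ 6.3605·Δt.
So d_K = 124.04, d_L = 137.77, d_M = 187.77 km.
Circle about each station: (x + 4.9)² + (y + 109.1)² = 124.04²; (x + 33.9)² + (y + 57.6)² = 137.77²; (x − 147.8)² + (y − 133.5)² = 187.77².
Subtracting the K equation from the L and M equations removes the quadratic terms:
-58.0 x + 103.0 y = -11054.50
305.4 x + 485.2 y = 7868.62
Solving the 2×2 system: x ≈ 103.6, y ≈ -49.0 km.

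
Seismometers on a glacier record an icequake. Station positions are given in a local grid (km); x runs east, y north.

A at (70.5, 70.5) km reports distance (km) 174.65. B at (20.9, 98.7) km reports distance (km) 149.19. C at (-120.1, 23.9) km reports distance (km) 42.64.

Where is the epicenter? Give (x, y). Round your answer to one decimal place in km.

Circle about each station: (x − 70.5)² + (y − 70.5)² = 174.65²; (x − 20.9)² + (y − 98.7)² = 149.19²; (x + 120.1)² + (y − 23.9)² = 42.64².
Subtracting pairs of circle equations eliminates x²+y² and gives linear equations (the radical axes):
-99.2 x + 56.4 y = 8482.97
-381.2 x − 93.2 y = 33739.17
Solving the 2×2 system: x ≈ -87.6, y ≈ -3.7 km.

(-87.6, -3.7)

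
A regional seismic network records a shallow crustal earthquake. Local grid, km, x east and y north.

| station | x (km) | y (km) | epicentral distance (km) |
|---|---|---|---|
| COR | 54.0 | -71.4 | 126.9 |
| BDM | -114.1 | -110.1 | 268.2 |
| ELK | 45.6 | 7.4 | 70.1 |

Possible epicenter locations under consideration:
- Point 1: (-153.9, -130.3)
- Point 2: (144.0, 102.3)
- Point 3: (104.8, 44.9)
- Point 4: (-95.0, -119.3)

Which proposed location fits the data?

Point 3

For each candidate, compare |candidate − station| to the reported distance:
Point 1: residuals COR 89.2, BDM 223.6, ELK 172.3 → max 223.6 km
Point 2: residuals COR 68.7, BDM 66.1, ELK 66.6 → max 68.7 km
Point 3: residuals COR 0.0, BDM 0.0, ELK 0.0 → max 0.0 km
Point 4: residuals COR 29.6, BDM 247.0, ELK 119.2 → max 247.0 km
Only Point 3 has all residuals ≈ 0.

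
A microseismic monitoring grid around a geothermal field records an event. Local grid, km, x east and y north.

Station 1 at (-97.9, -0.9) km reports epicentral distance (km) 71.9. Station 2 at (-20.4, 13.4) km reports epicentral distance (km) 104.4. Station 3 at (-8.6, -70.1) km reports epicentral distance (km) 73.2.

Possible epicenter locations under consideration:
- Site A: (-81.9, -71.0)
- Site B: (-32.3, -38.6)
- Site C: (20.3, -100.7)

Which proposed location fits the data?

For each candidate, compare |candidate − station| to the reported distance:
Site A: residuals Station 1 0.0, Station 2 0.0, Station 3 0.1 → max 0.1 km
Site B: residuals Station 1 3.8, Station 2 51.1, Station 3 33.8 → max 51.1 km
Site C: residuals Station 1 82.8, Station 2 16.7, Station 3 31.1 → max 82.8 km
Only Site A has all residuals ≈ 0.

Site A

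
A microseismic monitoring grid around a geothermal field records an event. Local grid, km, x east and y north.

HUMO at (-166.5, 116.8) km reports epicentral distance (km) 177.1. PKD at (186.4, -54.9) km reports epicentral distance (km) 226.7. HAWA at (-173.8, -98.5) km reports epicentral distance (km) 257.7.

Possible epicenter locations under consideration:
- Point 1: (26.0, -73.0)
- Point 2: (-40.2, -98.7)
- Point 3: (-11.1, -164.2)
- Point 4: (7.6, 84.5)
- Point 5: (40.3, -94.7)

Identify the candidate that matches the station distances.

For each candidate, compare |candidate − station| to the reported distance:
Point 1: residuals HUMO 93.2, PKD 65.3, HAWA 56.3 → max 93.2 km
Point 2: residuals HUMO 72.7, PKD 4.1, HAWA 124.1 → max 124.1 km
Point 3: residuals HUMO 144.0, PKD 1.0, HAWA 82.2 → max 144.0 km
Point 4: residuals HUMO 0.0, PKD 0.0, HAWA 0.0 → max 0.0 km
Point 5: residuals HUMO 118.7, PKD 75.3, HAWA 43.6 → max 118.7 km
Only Point 4 has all residuals ≈ 0.

Point 4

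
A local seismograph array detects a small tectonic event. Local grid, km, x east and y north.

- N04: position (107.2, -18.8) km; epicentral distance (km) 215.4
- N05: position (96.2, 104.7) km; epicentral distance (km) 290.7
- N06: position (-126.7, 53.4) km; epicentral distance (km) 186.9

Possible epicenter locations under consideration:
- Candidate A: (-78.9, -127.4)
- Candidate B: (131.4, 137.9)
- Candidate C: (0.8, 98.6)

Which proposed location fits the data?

Candidate A

For each candidate, compare |candidate − station| to the reported distance:
Candidate A: residuals N04 0.1, N05 0.0, N06 0.1 → max 0.1 km
Candidate B: residuals N04 56.8, N05 242.3, N06 84.7 → max 242.3 km
Candidate C: residuals N04 57.0, N05 195.1, N06 51.6 → max 195.1 km
Only Candidate A has all residuals ≈ 0.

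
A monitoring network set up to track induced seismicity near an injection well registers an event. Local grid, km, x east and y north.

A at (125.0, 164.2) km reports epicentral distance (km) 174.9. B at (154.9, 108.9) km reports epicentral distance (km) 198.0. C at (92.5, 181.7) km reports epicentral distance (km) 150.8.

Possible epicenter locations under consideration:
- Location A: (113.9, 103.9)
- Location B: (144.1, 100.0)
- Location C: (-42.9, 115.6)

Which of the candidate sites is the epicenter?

Location C

For each candidate, compare |candidate − station| to the reported distance:
Location A: residuals A 113.6, B 156.7, C 70.1 → max 156.7 km
Location B: residuals A 107.9, B 184.0, C 54.2 → max 184.0 km
Location C: residuals A 0.1, B 0.1, C 0.1 → max 0.1 km
Only Location C has all residuals ≈ 0.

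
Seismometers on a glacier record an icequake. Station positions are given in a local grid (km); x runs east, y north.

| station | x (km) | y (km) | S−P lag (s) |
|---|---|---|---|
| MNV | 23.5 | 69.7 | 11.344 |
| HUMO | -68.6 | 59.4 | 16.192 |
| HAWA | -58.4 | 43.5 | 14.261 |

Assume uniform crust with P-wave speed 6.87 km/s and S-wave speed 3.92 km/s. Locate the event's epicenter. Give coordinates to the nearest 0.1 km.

48.5 km east, -30.8 km north

Distance from S−P lag: d = Δt · v_P v_S / (v_P − v_S) = Δt · (6.87·3.92)/(6.87−3.92) ≈ 9.1289·Δt.
So d_MNV = 103.56, d_HUMO = 147.82, d_HAWA = 130.19 km.
Circle about each station: (x − 23.5)² + (y − 69.7)² = 103.56²; (x + 68.6)² + (y − 59.4)² = 147.82²; (x + 58.4)² + (y − 43.5)² = 130.19².
Subtracting the MNV equation from the HUMO and HAWA equations removes the quadratic terms:
-184.2 x − 20.6 y = -8302.10
-163.8 x − 52.4 y = -6332.29
Solving the 2×2 system: x ≈ 48.5, y ≈ -30.8 km.
Check against MNV (with the unrounded x, y): √((x − 23.5)²+(y − 69.7)²) = 103.59 ≈ 103.56 km. ✓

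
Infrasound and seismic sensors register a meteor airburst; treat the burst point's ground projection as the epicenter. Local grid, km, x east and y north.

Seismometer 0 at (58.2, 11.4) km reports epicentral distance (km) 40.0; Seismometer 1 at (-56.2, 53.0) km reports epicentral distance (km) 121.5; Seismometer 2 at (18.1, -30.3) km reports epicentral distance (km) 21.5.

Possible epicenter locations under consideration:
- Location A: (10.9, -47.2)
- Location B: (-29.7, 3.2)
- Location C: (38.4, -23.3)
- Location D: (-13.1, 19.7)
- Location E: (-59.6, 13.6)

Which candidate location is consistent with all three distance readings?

For each candidate, compare |candidate − station| to the reported distance:
Location A: residuals Seismometer 0 35.3, Seismometer 1 0.9, Seismometer 2 3.1 → max 35.3 km
Location B: residuals Seismometer 0 48.3, Seismometer 1 65.1, Seismometer 2 36.9 → max 65.1 km
Location C: residuals Seismometer 0 0.0, Seismometer 1 0.0, Seismometer 2 0.0 → max 0.0 km
Location D: residuals Seismometer 0 31.8, Seismometer 1 67.0, Seismometer 2 37.4 → max 67.0 km
Location E: residuals Seismometer 0 77.8, Seismometer 1 82.0, Seismometer 2 67.7 → max 82.0 km
Only Location C has all residuals ≈ 0.

Location C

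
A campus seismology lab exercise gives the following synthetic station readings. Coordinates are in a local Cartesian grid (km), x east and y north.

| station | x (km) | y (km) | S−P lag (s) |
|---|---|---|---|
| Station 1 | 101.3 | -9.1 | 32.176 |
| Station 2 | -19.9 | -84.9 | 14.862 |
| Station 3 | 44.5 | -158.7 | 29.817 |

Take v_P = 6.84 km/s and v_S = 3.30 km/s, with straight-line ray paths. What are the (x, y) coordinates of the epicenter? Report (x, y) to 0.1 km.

Distance from S−P lag: d = Δt · v_P v_S / (v_P − v_S) = Δt · (6.84·3.30)/(6.84−3.30) ≈ 6.3763·Δt.
So d_Station 1 = 205.16, d_Station 2 = 94.76, d_Station 3 = 190.12 km.
Circle about each station: (x − 101.3)² + (y + 9.1)² = 205.16²; (x + 19.9)² + (y + 84.9)² = 94.76²; (x − 44.5)² + (y + 158.7)² = 190.12².
Subtracting the Station 1 equation from the Station 2 and Station 3 equations removes the quadratic terms:
-242.4 x − 151.6 y = 30370.69
-113.6 x − 299.2 y = 22766.45
Solving the 2×2 system: x ≈ -101.9, y ≈ -37.4 km.

-101.9 km east, -37.4 km north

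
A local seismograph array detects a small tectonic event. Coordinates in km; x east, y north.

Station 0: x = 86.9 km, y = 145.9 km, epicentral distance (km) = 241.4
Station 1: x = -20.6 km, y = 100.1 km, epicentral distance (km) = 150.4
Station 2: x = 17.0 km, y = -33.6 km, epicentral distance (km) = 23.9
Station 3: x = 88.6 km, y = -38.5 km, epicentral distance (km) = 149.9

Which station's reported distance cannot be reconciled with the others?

Solve using three stations at a time. Using Station 0, Station 1, Station 3 (subtract circle equations pairwise → linear system) gives (x, y) ≈ (-61.2, -44.8).
Distances from that point to each station vs reported:
  Station 0: calculated 241.4 vs reported 241.4 → residual 0.0 km
  Station 1: calculated 150.4 vs reported 150.4 → residual 0.0 km
  Station 2: calculated 79.0 vs reported 23.9 → residual 55.1 km
  Station 3: calculated 149.9 vs reported 149.9 → residual 0.0 km
Station 0, Station 1, Station 3 are mutually consistent (residuals ≈ 0); Station 2 is off by 55.1 km.

Station 2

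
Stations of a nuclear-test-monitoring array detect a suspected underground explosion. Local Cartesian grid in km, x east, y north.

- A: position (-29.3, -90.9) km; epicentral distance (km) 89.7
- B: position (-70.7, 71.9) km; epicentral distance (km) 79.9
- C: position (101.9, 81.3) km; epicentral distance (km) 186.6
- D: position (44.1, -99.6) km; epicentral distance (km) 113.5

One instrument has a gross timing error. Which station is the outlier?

D

Solve using three stations at a time. Using A, B, C (subtract circle equations pairwise → linear system) gives (x, y) ≈ (-62.2, -7.5).
Distances from that point to each station vs reported:
  A: calculated 89.7 vs reported 89.7 → residual 0.0 km
  B: calculated 79.9 vs reported 79.9 → residual 0.0 km
  C: calculated 186.6 vs reported 186.6 → residual 0.0 km
  D: calculated 140.6 vs reported 113.5 → residual 27.1 km
A, B, C are mutually consistent (residuals ≈ 0); D is off by 27.1 km.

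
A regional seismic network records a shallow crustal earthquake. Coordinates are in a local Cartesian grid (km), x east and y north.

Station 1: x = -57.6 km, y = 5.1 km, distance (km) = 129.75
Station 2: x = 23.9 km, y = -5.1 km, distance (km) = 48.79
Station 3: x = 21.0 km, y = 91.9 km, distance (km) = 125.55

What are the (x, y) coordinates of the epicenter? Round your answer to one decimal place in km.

x ≈ 68.8 km, y ≈ -24.2 km

Circle about each station: (x + 57.6)² + (y − 5.1)² = 129.75²; (x − 23.9)² + (y + 5.1)² = 48.79²; (x − 21.0)² + (y − 91.9)² = 125.55².
Subtracting pairs of circle equations eliminates x²+y² and gives linear equations (the radical axes):
163.0 x − 20.4 y = 11708.05
157.2 x + 173.6 y = 6615.10
Solving the 2×2 system: x ≈ 68.8, y ≈ -24.2 km.
Check against Station 1 (with the unrounded x, y): √((x + 57.6)²+(y − 5.1)²) = 129.75 ≈ 129.75 km. ✓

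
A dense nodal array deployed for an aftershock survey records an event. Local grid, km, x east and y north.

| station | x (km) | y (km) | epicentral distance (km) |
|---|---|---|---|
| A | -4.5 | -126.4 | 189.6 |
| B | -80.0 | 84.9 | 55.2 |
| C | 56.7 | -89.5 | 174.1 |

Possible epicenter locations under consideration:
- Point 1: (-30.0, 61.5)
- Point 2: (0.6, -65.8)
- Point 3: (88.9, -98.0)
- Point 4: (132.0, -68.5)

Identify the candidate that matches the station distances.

Point 1

For each candidate, compare |candidate − station| to the reported distance:
Point 1: residuals A 0.0, B 0.0, C 0.0 → max 0.0 km
Point 2: residuals A 128.8, B 115.7, C 113.2 → max 128.8 km
Point 3: residuals A 92.0, B 193.8, C 140.8 → max 193.8 km
Point 4: residuals A 41.3, B 206.5, C 95.9 → max 206.5 km
Only Point 1 has all residuals ≈ 0.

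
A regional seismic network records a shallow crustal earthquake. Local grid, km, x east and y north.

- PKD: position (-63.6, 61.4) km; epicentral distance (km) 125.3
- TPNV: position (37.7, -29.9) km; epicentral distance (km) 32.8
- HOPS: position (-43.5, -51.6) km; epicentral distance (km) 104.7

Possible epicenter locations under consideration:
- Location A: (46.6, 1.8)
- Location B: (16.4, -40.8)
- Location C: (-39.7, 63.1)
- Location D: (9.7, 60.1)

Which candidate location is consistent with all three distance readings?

Location A

For each candidate, compare |candidate − station| to the reported distance:
Location A: residuals PKD 0.0, TPNV 0.1, HOPS 0.0 → max 0.1 km
Location B: residuals PKD 4.5, TPNV 8.9, HOPS 43.8 → max 43.8 km
Location C: residuals PKD 101.3, TPNV 88.2, HOPS 10.1 → max 101.3 km
Location D: residuals PKD 52.0, TPNV 61.5, HOPS 19.0 → max 61.5 km
Only Location A has all residuals ≈ 0.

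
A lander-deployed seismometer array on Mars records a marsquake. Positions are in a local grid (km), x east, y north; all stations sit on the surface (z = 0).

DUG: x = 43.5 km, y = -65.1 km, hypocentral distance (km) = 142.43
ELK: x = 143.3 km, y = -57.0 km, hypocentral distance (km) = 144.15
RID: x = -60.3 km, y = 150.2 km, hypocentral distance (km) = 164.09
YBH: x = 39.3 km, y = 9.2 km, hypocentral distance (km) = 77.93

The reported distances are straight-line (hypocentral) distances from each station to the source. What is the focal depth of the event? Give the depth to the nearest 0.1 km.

Each station gives a sphere (x−x_i)² + (y−y_i)² + z² = d_i² (stations at z=0).
Subtracting the DUG sphere from ELK and RID: z² cancels, leaving linear equations in x and y:
199.6 x + 16.2 y = 17160.71
-207.6 x + 430.6 y = 13426.65
Solving: x ≈ 80.303, y ≈ 69.897 km (keep extra digits for the depth step; rounded: 80.3, 69.9).
Then from the DUG sphere: z² = 142.43² − (x − 43.5)² − (y + 65.1)² with x = 80.303, y = 69.897, so z ≈ 26.602 ≈ 26.6 km.

z ≈ 26.6 km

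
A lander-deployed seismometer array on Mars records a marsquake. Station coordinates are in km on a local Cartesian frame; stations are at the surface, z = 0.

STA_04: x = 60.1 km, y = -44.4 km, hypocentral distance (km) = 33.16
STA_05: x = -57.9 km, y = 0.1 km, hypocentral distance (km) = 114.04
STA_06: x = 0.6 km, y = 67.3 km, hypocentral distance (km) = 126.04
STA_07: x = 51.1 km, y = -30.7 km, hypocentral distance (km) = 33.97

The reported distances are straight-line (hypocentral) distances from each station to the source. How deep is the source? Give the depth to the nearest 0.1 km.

27.1 km

Each station gives a sphere (x−x_i)² + (y−y_i)² + z² = d_i² (stations at z=0).
Subtracting the STA_04 sphere from STA_05 and STA_06: z² cancels, leaving linear equations in x and y:
-236.0 x + 89.0 y = -14136.49
-119.0 x + 223.4 y = -15840.22
Solving: x ≈ 41.497, y ≈ -48.801 km (keep extra digits for the depth step; rounded: 41.5, -48.8).
Then from the STA_04 sphere: z² = 33.16² − (x − 60.1)² − (y + 44.4)² with x = 41.497, y = -48.801, so z ≈ 27.095 ≈ 27.1 km.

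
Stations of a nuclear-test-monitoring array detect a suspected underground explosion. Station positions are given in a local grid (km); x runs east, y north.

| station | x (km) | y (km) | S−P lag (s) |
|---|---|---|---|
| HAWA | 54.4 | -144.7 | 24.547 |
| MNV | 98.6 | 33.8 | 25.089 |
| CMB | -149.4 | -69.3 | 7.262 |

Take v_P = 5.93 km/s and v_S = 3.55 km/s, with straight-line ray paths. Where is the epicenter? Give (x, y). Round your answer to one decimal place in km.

(-118.3, -13.1)

Distance from S−P lag: d = Δt · v_P v_S / (v_P − v_S) = Δt · (5.93·3.55)/(5.93−3.55) ≈ 8.8452·Δt.
So d_HAWA = 217.12, d_MNV = 221.92, d_CMB = 64.23 km.
Circle about each station: (x − 54.4)² + (y + 144.7)² = 217.12²; (x − 98.6)² + (y − 33.8)² = 221.92²; (x + 149.4)² + (y + 69.3)² = 64.23².
Subtracting the HAWA equation from the MNV and CMB equations removes the quadratic terms:
88.4 x + 357.0 y = -15140.44
-407.6 x + 150.8 y = 46241.00
Solving the 2×2 system: x ≈ -118.3, y ≈ -13.1 km.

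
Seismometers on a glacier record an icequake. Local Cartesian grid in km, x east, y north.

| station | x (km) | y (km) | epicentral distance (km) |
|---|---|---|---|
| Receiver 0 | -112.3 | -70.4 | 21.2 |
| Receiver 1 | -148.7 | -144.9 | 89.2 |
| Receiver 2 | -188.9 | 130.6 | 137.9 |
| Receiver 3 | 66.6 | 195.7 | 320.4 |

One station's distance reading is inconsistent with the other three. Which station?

Solve using three stations at a time. Using Receiver 0, Receiver 1, Receiver 3 (subtract circle equations pairwise → linear system) gives (x, y) ≈ (-129.2, -57.9).
Distances from that point to each station vs reported:
  Receiver 0: calculated 21.0 vs reported 21.2 → residual 0.2 km
  Receiver 1: calculated 89.2 vs reported 89.2 → residual 0.0 km
  Receiver 2: calculated 197.8 vs reported 137.9 → residual 59.9 km
  Receiver 3: calculated 320.4 vs reported 320.4 → residual 0.0 km
Receiver 0, Receiver 1, Receiver 3 are mutually consistent (residuals ≈ 0); Receiver 2 is off by 59.9 km.

Receiver 2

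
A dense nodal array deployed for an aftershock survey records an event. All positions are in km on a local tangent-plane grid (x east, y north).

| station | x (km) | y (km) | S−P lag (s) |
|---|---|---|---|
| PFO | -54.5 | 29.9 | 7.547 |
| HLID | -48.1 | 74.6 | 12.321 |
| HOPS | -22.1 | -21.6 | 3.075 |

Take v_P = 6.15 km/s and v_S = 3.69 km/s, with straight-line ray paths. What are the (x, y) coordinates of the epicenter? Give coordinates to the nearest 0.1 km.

Distance from S−P lag: d = Δt · v_P v_S / (v_P − v_S) = Δt · (6.15·3.69)/(6.15−3.69) ≈ 9.2250·Δt.
So d_PFO = 69.62, d_HLID = 113.66, d_HOPS = 28.37 km.
Circle about each station: (x + 54.5)² + (y − 29.9)² = 69.62²; (x + 48.1)² + (y − 74.6)² = 113.66²; (x + 22.1)² + (y + 21.6)² = 28.37².
Subtracting the PFO equation from the HLID and HOPS equations removes the quadratic terms:
12.8 x + 89.4 y = -4057.14
64.8 x − 103.0 y = 1132.80
Solving the 2×2 system: x ≈ -44.5, y ≈ -39.0 km.
Check against PFO (with the unrounded x, y): √((x + 54.5)²+(y − 29.9)²) = 69.63 ≈ 69.62 km. ✓

-44.5 km east, -39.0 km north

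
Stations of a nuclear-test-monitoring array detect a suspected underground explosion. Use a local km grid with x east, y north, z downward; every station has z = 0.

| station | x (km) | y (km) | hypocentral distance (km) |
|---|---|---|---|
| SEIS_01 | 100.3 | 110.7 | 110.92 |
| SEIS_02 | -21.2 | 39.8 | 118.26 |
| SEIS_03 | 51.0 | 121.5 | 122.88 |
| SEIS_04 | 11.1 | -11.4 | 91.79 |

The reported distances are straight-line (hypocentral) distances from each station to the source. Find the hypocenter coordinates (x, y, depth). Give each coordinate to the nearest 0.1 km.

Each station gives a sphere (x−x_i)² + (y−y_i)² + z² = d_i² (stations at z=0).
Subtracting the SEIS_01 sphere from SEIS_02 and SEIS_03: z² cancels, leaving linear equations in x and y:
-243.0 x − 141.8 y = -21963.28
-98.6 x + 21.6 y = -7747.58
Solving: x ≈ 81.799, y ≈ 14.712 km (keep extra digits for the depth step; rounded: 81.8, 14.7).
Then from the SEIS_01 sphere: z² = 110.92² − (x − 100.3)² − (y − 110.7)² with x = 81.799, y = 14.712, so z ≈ 52.414 ≈ 52.4 km.

x ≈ 81.8 km, y ≈ 14.7 km, depth ≈ 52.4 km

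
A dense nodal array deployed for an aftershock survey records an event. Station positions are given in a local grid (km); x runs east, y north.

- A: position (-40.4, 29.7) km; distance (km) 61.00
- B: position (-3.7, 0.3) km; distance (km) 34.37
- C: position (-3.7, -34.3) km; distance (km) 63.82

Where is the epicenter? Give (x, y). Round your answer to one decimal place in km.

(20.4, 24.8)

Circle about each station: (x + 40.4)² + (y − 29.7)² = 61.00²; (x + 3.7)² + (y − 0.3)² = 34.37²; (x + 3.7)² + (y + 34.3)² = 63.82².
Subtracting pairs of circle equations eliminates x²+y² and gives linear equations (the radical axes):
73.4 x − 58.8 y = 39.23
73.4 x − 128.0 y = -1676.06
Solving the 2×2 system: x ≈ 20.4, y ≈ 24.8 km.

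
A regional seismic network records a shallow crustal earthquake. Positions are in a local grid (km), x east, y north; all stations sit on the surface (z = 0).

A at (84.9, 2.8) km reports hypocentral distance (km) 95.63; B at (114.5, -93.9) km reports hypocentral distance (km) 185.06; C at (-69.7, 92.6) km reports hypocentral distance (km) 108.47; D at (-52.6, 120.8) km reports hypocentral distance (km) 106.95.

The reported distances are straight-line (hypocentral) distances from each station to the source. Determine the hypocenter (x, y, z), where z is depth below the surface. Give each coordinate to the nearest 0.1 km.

x ≈ 23.8 km, y ≈ 61.0 km, depth ≈ 45.0 km

Each station gives a sphere (x−x_i)² + (y−y_i)² + z² = d_i² (stations at z=0).
Subtracting the A sphere from B and C: z² cancels, leaving linear equations in x and y:
59.2 x − 193.4 y = -10390.50
-309.2 x + 179.6 y = 3596.36
Solving: x ≈ 23.809, y ≈ 61.013 km (keep extra digits for the depth step; rounded: 23.8, 61.0).
Then from the A sphere: z² = 95.63² − (x − 84.9)² − (y − 2.8)² with x = 23.809, y = 61.013, so z ≈ 44.991 ≈ 45.0 km.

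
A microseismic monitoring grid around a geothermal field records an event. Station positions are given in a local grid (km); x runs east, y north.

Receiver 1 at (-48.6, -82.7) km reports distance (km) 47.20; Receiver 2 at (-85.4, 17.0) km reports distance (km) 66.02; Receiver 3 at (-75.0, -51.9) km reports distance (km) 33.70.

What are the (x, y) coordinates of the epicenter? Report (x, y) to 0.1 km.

Circle about each station: (x + 48.6)² + (y + 82.7)² = 47.20²; (x + 85.4)² + (y − 17.0)² = 66.02²; (x + 75.0)² + (y + 51.9)² = 33.70².
Subtracting the Receiver 1 equation from the Receiver 2 and Receiver 3 equations removes the quadratic terms:
-73.6 x + 199.4 y = -3749.89
-52.8 x + 61.6 y = 209.51
Solving the 2×2 system: x ≈ -45.5, y ≈ -35.6 km.
Check against Receiver 1 (with the unrounded x, y): √((x + 48.6)²+(y + 82.7)²) = 47.20 ≈ 47.20 km. ✓

-45.5 km east, -35.6 km north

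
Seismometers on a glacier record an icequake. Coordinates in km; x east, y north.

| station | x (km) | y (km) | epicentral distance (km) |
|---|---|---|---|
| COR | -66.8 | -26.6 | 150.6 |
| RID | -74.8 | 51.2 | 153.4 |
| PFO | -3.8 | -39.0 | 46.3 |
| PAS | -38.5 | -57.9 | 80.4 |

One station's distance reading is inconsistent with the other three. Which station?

Solve using three stations at a time. Using RID, PFO, PAS (subtract circle equations pairwise → linear system) gives (x, y) ≈ (41.4, -49.0).
Distances from that point to each station vs reported:
  COR: calculated 110.5 vs reported 150.6 → residual 40.1 km
  RID: calculated 153.4 vs reported 153.4 → residual 0.0 km
  PFO: calculated 46.3 vs reported 46.3 → residual 0.0 km
  PAS: calculated 80.4 vs reported 80.4 → residual 0.0 km
RID, PFO, PAS are mutually consistent (residuals ≈ 0); COR is off by 40.1 km.

COR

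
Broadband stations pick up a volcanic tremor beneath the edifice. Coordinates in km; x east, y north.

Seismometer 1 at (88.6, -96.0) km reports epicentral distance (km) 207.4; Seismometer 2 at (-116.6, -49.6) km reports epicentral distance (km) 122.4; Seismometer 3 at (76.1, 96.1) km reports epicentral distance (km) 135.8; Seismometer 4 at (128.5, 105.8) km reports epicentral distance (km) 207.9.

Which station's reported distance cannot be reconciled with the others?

Seismometer 4

Solve using three stations at a time. Using Seismometer 1, Seismometer 2, Seismometer 3 (subtract circle equations pairwise → linear system) gives (x, y) ≈ (-53.4, 55.2).
Distances from that point to each station vs reported:
  Seismometer 1: calculated 207.4 vs reported 207.4 → residual 0.0 km
  Seismometer 2: calculated 122.4 vs reported 122.4 → residual 0.0 km
  Seismometer 3: calculated 135.8 vs reported 135.8 → residual 0.0 km
  Seismometer 4: calculated 188.8 vs reported 207.9 → residual 19.1 km
Seismometer 1, Seismometer 2, Seismometer 3 are mutually consistent (residuals ≈ 0); Seismometer 4 is off by 19.1 km.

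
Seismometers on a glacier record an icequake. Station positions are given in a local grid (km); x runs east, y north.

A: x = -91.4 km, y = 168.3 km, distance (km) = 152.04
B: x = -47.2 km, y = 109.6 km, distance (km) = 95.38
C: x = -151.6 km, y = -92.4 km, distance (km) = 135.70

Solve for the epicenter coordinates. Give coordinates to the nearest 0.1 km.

(-72.0, 17.5)

Circle about each station: (x + 91.4)² + (y − 168.3)² = 152.04²; (x + 47.2)² + (y − 109.6)² = 95.38²; (x + 151.6)² + (y + 92.4)² = 135.70².
Subtracting the A equation from the B and C equations removes the quadratic terms:
88.4 x − 117.4 y = -8420.03
-120.4 x − 521.4 y = -456.86
Solving the 2×2 system: x ≈ -72.0, y ≈ 17.5 km.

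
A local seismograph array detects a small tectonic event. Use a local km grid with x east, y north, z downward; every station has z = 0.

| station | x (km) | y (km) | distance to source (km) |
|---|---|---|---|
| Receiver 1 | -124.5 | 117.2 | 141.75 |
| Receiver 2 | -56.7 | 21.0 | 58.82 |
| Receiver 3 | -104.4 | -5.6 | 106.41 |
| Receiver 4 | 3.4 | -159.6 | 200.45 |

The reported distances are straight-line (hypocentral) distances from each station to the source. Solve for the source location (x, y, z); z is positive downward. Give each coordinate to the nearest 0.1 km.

x ≈ -14.2 km, y ≈ 36.5 km, depth ≈ 37.6 km

Each station gives a sphere (x−x_i)² + (y−y_i)² + z² = d_i² (stations at z=0).
Subtracting the Receiver 1 sphere from Receiver 2 and Receiver 3: z² cancels, leaving linear equations in x and y:
135.6 x − 192.4 y = -8946.93
40.2 x − 245.6 y = -9535.40
Solving: x ≈ -14.187, y ≈ 36.503 km (keep extra digits for the depth step; rounded: -14.2, 36.5).
Then from the Receiver 1 sphere: z² = 141.75² − (x + 124.5)² − (y − 117.2)² with x = -14.187, y = 36.503, so z ≈ 37.578 ≈ 37.6 km.
Check against Receiver 4 (with the unrounded solution): distance 200.44 ≈ 200.45 km. ✓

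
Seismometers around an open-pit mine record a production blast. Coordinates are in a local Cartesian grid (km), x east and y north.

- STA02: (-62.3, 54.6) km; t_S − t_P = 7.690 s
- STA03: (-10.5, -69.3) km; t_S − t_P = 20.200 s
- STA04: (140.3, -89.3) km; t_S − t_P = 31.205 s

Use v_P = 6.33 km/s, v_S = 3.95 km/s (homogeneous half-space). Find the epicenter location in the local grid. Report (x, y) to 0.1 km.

Distance from S−P lag: d = Δt · v_P v_S / (v_P − v_S) = Δt · (6.33·3.95)/(6.33−3.95) ≈ 10.5057·Δt.
So d_STA02 = 80.79, d_STA03 = 212.21, d_STA04 = 327.83 km.
Circle about each station: (x + 62.3)² + (y − 54.6)² = 80.79²; (x + 10.5)² + (y + 69.3)² = 212.21²; (x − 140.3)² + (y + 89.3)² = 327.83².
Subtracting the STA02 equation from the STA03 and STA04 equations removes the quadratic terms:
103.6 x − 247.8 y = -40455.77
405.2 x − 287.8 y = -80149.35
Solving the 2×2 system: x ≈ -116.4, y ≈ 114.6 km.
Check against STA02 (with the unrounded x, y): √((x + 62.3)²+(y − 54.6)²) = 80.79 ≈ 80.79 km. ✓

x ≈ -116.4 km, y ≈ 114.6 km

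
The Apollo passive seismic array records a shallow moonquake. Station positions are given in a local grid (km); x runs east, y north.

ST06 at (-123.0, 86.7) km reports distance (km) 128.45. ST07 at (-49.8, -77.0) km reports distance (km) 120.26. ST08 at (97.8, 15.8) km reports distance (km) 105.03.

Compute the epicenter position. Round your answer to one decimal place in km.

x ≈ -5.5 km, y ≈ 34.8 km

Circle about each station: (x + 123.0)² + (y − 86.7)² = 128.45²; (x + 49.8)² + (y + 77.0)² = 120.26²; (x − 97.8)² + (y − 15.8)² = 105.03².
Subtracting the ST06 equation from the ST07 and ST08 equations removes the quadratic terms:
146.4 x − 327.4 y = -12199.92
441.6 x − 141.8 y = -7363.31
Solving the 2×2 system: x ≈ -5.5, y ≈ 34.8 km.
Check against ST06 (with the unrounded x, y): √((x + 123.0)²+(y − 86.7)²) = 128.45 ≈ 128.45 km. ✓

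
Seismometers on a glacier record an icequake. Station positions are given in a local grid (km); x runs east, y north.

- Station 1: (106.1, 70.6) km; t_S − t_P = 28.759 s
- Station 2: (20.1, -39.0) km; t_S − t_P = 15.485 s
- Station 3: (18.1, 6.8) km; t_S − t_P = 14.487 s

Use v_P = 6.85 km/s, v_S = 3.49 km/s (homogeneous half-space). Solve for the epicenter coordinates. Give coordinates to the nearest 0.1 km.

Distance from S−P lag: d = Δt · v_P v_S / (v_P − v_S) = Δt · (6.85·3.49)/(6.85−3.49) ≈ 7.1150·Δt.
So d_Station 1 = 204.62, d_Station 2 = 110.18, d_Station 3 = 103.08 km.
Circle about each station: (x − 106.1)² + (y − 70.6)² = 204.62²; (x − 20.1)² + (y + 39.0)² = 110.18²; (x − 18.1)² + (y − 6.8)² = 103.08².
Subtracting the Station 1 equation from the Station 2 and Station 3 equations removes the quadratic terms:
-172.0 x − 219.2 y = 15413.15
-176.0 x − 127.6 y = 15376.14
Solving the 2×2 system: x ≈ -84.4, y ≈ -4.1 km.

(-84.4, -4.1)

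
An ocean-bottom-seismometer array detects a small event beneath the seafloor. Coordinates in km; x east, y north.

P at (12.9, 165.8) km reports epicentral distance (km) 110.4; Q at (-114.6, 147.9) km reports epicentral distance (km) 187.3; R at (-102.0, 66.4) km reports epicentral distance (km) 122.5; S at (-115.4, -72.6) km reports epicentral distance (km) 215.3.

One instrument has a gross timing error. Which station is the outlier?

Solve using three stations at a time. Using P, Q, S (subtract circle equations pairwise → linear system) gives (x, y) ≈ (52.2, 62.6).
Distances from that point to each station vs reported:
  P: calculated 110.4 vs reported 110.4 → residual 0.0 km
  Q: calculated 187.3 vs reported 187.3 → residual 0.0 km
  R: calculated 154.2 vs reported 122.5 → residual 31.7 km
  S: calculated 215.3 vs reported 215.3 → residual 0.0 km
P, Q, S are mutually consistent (residuals ≈ 0); R is off by 31.7 km.

R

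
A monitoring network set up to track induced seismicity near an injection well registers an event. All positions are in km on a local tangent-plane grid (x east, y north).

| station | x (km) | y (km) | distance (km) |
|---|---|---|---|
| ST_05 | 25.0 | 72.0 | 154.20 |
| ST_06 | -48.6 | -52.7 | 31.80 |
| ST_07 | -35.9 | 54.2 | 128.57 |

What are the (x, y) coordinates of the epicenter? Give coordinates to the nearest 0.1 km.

Circle about each station: (x − 25.0)² + (y − 72.0)² = 154.20²; (x + 48.6)² + (y + 52.7)² = 31.80²; (x + 35.9)² + (y − 54.2)² = 128.57².
Subtracting pairs of circle equations eliminates x²+y² and gives linear equations (the radical axes):
-147.2 x − 249.4 y = 22096.65
-121.8 x − 35.6 y = 5664.85
Solving the 2×2 system: x ≈ -24.9, y ≈ -73.9 km.

(-24.9, -73.9)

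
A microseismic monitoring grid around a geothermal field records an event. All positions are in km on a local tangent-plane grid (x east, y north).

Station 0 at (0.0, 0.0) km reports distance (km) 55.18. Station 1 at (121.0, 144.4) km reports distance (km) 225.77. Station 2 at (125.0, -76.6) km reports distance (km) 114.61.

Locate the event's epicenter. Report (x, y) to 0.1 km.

Circle about each station: x² + y² = 55.18²; (x − 121.0)² + (y − 144.4)² = 225.77²; (x − 125.0)² + (y + 76.6)² = 114.61².
Subtracting the Station 0 equation from the Station 1 and Station 2 equations removes the quadratic terms:
242.0 x + 288.8 y = -12434.90
250.0 x − 153.2 y = 11401.94
Solving the 2×2 system: x ≈ 12.7, y ≈ -53.7 km.
Check against Station 0 (with the unrounded x, y): √(x²+y²) = 55.18 ≈ 55.18 km. ✓

12.7 km east, -53.7 km north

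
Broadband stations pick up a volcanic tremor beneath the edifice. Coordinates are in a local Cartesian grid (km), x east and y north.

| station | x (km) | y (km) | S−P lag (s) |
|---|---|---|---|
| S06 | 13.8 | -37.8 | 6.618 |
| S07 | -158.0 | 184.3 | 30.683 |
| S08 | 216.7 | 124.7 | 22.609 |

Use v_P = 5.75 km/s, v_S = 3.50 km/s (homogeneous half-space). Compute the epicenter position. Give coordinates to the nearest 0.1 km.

(51.9, 7.5)

Distance from S−P lag: d = Δt · v_P v_S / (v_P − v_S) = Δt · (5.75·3.50)/(5.75−3.50) ≈ 8.9444·Δt.
So d_S06 = 59.19, d_S07 = 274.44, d_S08 = 202.22 km.
Circle about each station: (x − 13.8)² + (y + 37.8)² = 59.19²; (x + 158.0)² + (y − 184.3)² = 274.44²; (x − 216.7)² + (y − 124.7)² = 202.22².
Subtracting the S06 equation from the S07 and S08 equations removes the quadratic terms:
-343.6 x + 444.2 y = -14502.65
405.8 x + 325.0 y = 23500.23
Solving the 2×2 system: x ≈ 51.9, y ≈ 7.5 km.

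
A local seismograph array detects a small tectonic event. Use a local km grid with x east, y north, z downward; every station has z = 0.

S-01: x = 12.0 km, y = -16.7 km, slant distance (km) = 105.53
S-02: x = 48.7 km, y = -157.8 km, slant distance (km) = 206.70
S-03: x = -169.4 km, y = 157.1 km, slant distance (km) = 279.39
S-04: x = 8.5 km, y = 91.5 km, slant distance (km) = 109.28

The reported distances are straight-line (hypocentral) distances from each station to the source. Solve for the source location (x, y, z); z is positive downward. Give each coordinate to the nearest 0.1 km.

(72.7, 35.7, 68.6)

Each station gives a sphere (x−x_i)² + (y−y_i)² + z² = d_i² (stations at z=0).
Subtracting the S-01 sphere from S-02 and S-03: z² cancels, leaving linear equations in x and y:
73.4 x − 282.2 y = -4738.67
-362.8 x + 347.6 y = -13968.31
Solving: x ≈ 72.709, y ≈ 35.703 km (keep extra digits for the depth step; rounded: 72.7, 35.7).
Then from the S-01 sphere: z² = 105.53² − (x − 12.0)² − (y + 16.7)² with x = 72.709, y = 35.703, so z ≈ 68.592 ≈ 68.6 km.
Check against S-04 (with the unrounded solution): distance 109.27 ≈ 109.28 km. ✓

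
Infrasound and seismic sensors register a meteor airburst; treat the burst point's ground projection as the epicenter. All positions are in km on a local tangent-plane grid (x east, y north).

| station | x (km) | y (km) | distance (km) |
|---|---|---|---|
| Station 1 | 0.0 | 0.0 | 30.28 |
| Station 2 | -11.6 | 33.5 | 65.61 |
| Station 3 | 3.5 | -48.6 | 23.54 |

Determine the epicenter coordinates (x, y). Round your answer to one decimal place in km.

Circle about each station: x² + y² = 30.28²; (x + 11.6)² + (y − 33.5)² = 65.61²; (x − 3.5)² + (y + 48.6)² = 23.54².
Subtracting the Station 1 equation from the Station 2 and Station 3 equations removes the quadratic terms:
-23.2 x + 67.0 y = -2130.98
7.0 x − 97.2 y = 2736.96
Solving the 2×2 system: x ≈ 13.3, y ≈ -27.2 km.
Check against Station 1 (with the unrounded x, y): √(x²+y²) = 30.28 ≈ 30.28 km. ✓

13.3 km east, -27.2 km north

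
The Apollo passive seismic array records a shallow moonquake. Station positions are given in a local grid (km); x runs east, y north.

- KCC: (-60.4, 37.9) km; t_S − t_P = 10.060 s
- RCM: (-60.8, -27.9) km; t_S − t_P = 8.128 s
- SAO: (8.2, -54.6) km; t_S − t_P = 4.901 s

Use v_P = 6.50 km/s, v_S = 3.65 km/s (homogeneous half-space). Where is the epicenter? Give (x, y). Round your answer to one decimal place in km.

Distance from S−P lag: d = Δt · v_P v_S / (v_P − v_S) = Δt · (6.50·3.65)/(6.50−3.65) ≈ 8.3246·Δt.
So d_KCC = 83.75, d_RCM = 67.66, d_SAO = 40.80 km.
Circle about each station: (x + 60.4)² + (y − 37.9)² = 83.75²; (x + 60.8)² + (y + 27.9)² = 67.66²; (x − 8.2)² + (y + 54.6)² = 40.80².
Subtracting pairs of circle equations eliminates x²+y² and gives linear equations (the radical axes):
-0.8 x − 131.6 y = 1826.67
137.2 x − 185.0 y = 3313.25
Solving the 2×2 system: x ≈ 5.4, y ≈ -13.9 km.
Check against KCC (with the unrounded x, y): √((x + 60.4)²+(y − 37.9)²) = 83.74 ≈ 83.75 km. ✓

5.4 km east, -13.9 km north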